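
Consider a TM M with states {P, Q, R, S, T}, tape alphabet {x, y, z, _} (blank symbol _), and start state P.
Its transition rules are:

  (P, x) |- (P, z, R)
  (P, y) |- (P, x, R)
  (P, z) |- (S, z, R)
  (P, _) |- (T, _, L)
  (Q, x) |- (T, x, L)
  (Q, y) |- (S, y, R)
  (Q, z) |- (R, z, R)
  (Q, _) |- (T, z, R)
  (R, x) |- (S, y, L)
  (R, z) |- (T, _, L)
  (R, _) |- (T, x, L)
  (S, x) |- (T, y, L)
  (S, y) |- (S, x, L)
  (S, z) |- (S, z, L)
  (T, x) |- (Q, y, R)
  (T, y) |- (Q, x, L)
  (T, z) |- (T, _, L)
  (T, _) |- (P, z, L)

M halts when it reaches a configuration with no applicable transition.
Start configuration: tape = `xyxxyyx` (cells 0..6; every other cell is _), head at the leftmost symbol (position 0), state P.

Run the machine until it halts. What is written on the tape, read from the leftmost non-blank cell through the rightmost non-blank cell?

zxzzyxzz

state=P head=0 tape=_[x]yxxyyx_   (P,x)→(P,z,R)
state=P head=1 tape=_z[y]xxyyx_   (P,y)→(P,x,R)
state=P head=2 tape=_zx[x]xyyx_   (P,x)→(P,z,R)
state=P head=3 tape=_zxz[x]yyx_   (P,x)→(P,z,R)
state=P head=4 tape=_zxzz[y]yx_   (P,y)→(P,x,R)
state=P head=5 tape=_zxzzx[y]x_   (P,y)→(P,x,R)
state=P head=6 tape=_zxzzxx[x]_   (P,x)→(P,z,R)
state=P head=7 tape=_zxzzxxz[_]   (P,_)→(T,_,L)
state=T head=6 tape=_zxzzxx[z]_   (T,z)→(T,_,L)
state=T head=5 tape=_zxzzx[x]__   (T,x)→(Q,y,R)
state=Q head=6 tape=_zxzzxy[_]_   (Q,_)→(T,z,R)
state=T head=7 tape=_zxzzxyz[_]   (T,_)→(P,z,L)
state=P head=6 tape=_zxzzxy[z]z   (P,z)→(S,z,R)
state=S head=7 tape=_zxzzxyz[z]   (S,z)→(S,z,L)
state=S head=6 tape=_zxzzxy[z]z   (S,z)→(S,z,L)
state=S head=5 tape=_zxzzx[y]zz   (S,y)→(S,x,L)
state=S head=4 tape=_zxzz[x]xzz   (S,x)→(T,y,L)
state=T head=3 tape=_zxz[z]yxzz   (T,z)→(T,_,L)
state=T head=2 tape=_zx[z]_yxzz   (T,z)→(T,_,L)
state=T head=1 tape=_z[x]__yxzz   (T,x)→(Q,y,R)
state=Q head=2 tape=_zy[_]_yxzz   (Q,_)→(T,z,R)
state=T head=3 tape=_zyz[_]yxzz   (T,_)→(P,z,L)
state=P head=2 tape=_zy[z]zyxzz   (P,z)→(S,z,R)
state=S head=3 tape=_zyz[z]yxzz   (S,z)→(S,z,L)
state=S head=2 tape=_zy[z]zyxzz   (S,z)→(S,z,L)
state=S head=1 tape=_z[y]zzyxzz   (S,y)→(S,x,L)
state=S head=0 tape=_[z]xzzyxzz   (S,z)→(S,z,L)
state=S head=-1 tape=[_]zxzzyxzz
The non-blank tape span at halt is zxzzyxzz.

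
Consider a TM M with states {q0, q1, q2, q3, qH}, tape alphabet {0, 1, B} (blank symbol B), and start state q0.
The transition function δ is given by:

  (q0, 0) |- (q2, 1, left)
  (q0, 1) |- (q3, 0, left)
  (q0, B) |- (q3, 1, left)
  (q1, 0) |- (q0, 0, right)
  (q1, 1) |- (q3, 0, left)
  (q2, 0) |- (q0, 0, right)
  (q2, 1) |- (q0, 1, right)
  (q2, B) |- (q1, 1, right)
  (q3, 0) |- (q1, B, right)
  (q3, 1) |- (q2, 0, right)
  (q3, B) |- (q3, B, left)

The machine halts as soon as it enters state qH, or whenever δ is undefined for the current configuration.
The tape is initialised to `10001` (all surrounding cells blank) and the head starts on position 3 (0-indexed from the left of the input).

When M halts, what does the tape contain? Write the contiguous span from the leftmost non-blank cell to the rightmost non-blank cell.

state=q0 head=3 tape=100[0]1B   (q0,0)→(q2,1,left)
state=q2 head=2 tape=10[0]11B   (q2,0)→(q0,0,right)
state=q0 head=3 tape=100[1]1B   (q0,1)→(q3,0,left)
state=q3 head=2 tape=10[0]01B   (q3,0)→(q1,B,right)
state=q1 head=3 tape=10B[0]1B   (q1,0)→(q0,0,right)
state=q0 head=4 tape=10B0[1]B   (q0,1)→(q3,0,left)
state=q3 head=3 tape=10B[0]0B   (q3,0)→(q1,B,right)
state=q1 head=4 tape=10BB[0]B   (q1,0)→(q0,0,right)
state=q0 head=5 tape=10BB0[B]   (q0,B)→(q3,1,left)
state=q3 head=4 tape=10BB[0]1   (q3,0)→(q1,B,right)
state=q1 head=5 tape=10BBB[1]   (q1,1)→(q3,0,left)
state=q3 head=4 tape=10BB[B]0   (q3,B)→(q3,B,left)
state=q3 head=3 tape=10B[B]B0   (q3,B)→(q3,B,left)
state=q3 head=2 tape=10[B]BB0   (q3,B)→(q3,B,left)
state=q3 head=1 tape=1[0]BBB0   (q3,0)→(q1,B,right)
state=q1 head=2 tape=1B[B]BB0
The non-blank tape span at halt is 1BBBB0.

1BBBB0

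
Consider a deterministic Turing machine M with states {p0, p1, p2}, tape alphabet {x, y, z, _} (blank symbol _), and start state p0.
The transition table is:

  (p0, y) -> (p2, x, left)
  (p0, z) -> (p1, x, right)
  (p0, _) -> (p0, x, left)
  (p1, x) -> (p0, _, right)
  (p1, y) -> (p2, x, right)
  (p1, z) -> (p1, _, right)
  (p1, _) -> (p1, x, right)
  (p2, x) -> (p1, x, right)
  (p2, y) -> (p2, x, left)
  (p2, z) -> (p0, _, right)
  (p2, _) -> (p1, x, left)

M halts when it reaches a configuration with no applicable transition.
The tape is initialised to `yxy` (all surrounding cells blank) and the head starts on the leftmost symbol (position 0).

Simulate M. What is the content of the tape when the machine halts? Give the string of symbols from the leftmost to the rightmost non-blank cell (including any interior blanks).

state=p0 head=0 tape=__[y]xy   (p0,y)→(p2,x,left)
state=p2 head=-1 tape=_[_]xxy   (p2,_)→(p1,x,left)
state=p1 head=-2 tape=[_]xxxy   (p1,_)→(p1,x,right)
state=p1 head=-1 tape=x[x]xxy   (p1,x)→(p0,_,right)
state=p0 head=0 tape=x_[x]xy
The non-blank tape span at halt is x_xxy.

x_xxy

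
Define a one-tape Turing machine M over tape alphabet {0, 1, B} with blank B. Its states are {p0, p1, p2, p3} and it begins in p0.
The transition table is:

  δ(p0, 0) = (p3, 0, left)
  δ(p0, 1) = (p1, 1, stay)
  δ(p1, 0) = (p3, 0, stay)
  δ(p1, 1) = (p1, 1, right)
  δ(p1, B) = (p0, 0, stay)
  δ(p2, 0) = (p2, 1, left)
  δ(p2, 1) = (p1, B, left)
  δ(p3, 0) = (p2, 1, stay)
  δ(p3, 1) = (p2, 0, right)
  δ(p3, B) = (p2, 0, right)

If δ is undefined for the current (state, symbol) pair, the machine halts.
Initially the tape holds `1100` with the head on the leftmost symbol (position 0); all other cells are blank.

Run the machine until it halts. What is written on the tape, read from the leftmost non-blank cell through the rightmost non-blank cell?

11B110

p0 | BBB[1]100   read 1 → write 1, move stay, go to p1
p1 | BBB[1]100   read 1 → write 1, move right, go to p1
p1 | BBB1[1]00   read 1 → write 1, move right, go to p1
p1 | BBB11[0]0   read 0 → write 0, move stay, go to p3
p3 | BBB11[0]0   read 0 → write 1, move stay, go to p2
p2 | BBB11[1]0   read 1 → write B, move left, go to p1
p1 | BBB1[1]B0   read 1 → write 1, move right, go to p1
p1 | BBB11[B]0   read B → write 0, move stay, go to p0
p0 | BBB11[0]0   read 0 → write 0, move left, go to p3
p3 | BBB1[1]00   read 1 → write 0, move right, go to p2
p2 | BBB10[0]0   read 0 → write 1, move left, go to p2
p2 | BBB1[0]10   read 0 → write 1, move left, go to p2
p2 | BBB[1]110   read 1 → write B, move left, go to p1
p1 | BB[B]B110   read B → write 0, move stay, go to p0
p0 | BB[0]B110   read 0 → write 0, move left, go to p3
p3 | B[B]0B110   read B → write 0, move right, go to p2
p2 | B0[0]B110   read 0 → write 1, move left, go to p2
p2 | B[0]1B110   read 0 → write 1, move left, go to p2
p2 | [B]11B110
The non-blank tape span at halt is 11B110.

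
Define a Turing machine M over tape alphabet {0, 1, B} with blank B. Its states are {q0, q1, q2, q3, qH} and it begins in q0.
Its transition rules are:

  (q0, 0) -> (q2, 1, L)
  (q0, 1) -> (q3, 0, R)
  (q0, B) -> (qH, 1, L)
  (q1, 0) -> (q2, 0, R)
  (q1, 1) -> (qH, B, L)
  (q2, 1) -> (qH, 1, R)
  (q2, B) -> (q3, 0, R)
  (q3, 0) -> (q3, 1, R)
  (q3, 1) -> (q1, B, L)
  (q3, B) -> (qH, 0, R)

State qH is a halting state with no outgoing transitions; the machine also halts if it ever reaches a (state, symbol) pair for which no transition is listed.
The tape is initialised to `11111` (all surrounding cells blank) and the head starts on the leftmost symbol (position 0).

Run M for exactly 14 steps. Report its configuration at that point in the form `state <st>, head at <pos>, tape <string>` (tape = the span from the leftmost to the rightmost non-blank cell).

state qH, head at 6, tape 000000

state=q0 head=0 tape=[1]1111BB   (q0,1)→(q3,0,R)
state=q3 head=1 tape=0[1]111BB   (q3,1)→(q1,B,L)
state=q1 head=0 tape=[0]B111BB   (q1,0)→(q2,0,R)
state=q2 head=1 tape=0[B]111BB   (q2,B)→(q3,0,R)
state=q3 head=2 tape=00[1]11BB   (q3,1)→(q1,B,L)
state=q1 head=1 tape=0[0]B11BB   (q1,0)→(q2,0,R)
state=q2 head=2 tape=00[B]11BB   (q2,B)→(q3,0,R)
state=q3 head=3 tape=000[1]1BB   (q3,1)→(q1,B,L)
state=q1 head=2 tape=00[0]B1BB   (q1,0)→(q2,0,R)
state=q2 head=3 tape=000[B]1BB   (q2,B)→(q3,0,R)
state=q3 head=4 tape=0000[1]BB   (q3,1)→(q1,B,L)
state=q1 head=3 tape=000[0]BBB   (q1,0)→(q2,0,R)
state=q2 head=4 tape=0000[B]BB   (q2,B)→(q3,0,R)
state=q3 head=5 tape=00000[B]B   (q3,B)→(qH,0,R)
state=qH head=6 tape=000000[B]
After 14 steps: state qH, head at 6, tape 000000.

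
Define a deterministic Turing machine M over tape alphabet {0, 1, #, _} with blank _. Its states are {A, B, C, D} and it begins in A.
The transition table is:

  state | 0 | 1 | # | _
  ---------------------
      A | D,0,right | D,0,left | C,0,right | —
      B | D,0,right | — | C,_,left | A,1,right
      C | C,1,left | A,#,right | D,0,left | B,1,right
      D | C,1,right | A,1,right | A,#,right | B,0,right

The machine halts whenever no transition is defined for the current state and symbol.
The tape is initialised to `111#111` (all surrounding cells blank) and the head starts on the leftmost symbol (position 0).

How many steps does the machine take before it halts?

state=A head=0 tape=_[1]11#111___   (A,1)→(D,0,left)
state=D head=-1 tape=[_]011#111___   (D,_)→(B,0,right)
state=B head=0 tape=0[0]11#111___   (B,0)→(D,0,right)
state=D head=1 tape=00[1]1#111___   (D,1)→(A,1,right)
state=A head=2 tape=001[1]#111___   (A,1)→(D,0,left)
state=D head=1 tape=00[1]0#111___   (D,1)→(A,1,right)
state=A head=2 tape=001[0]#111___   (A,0)→(D,0,right)
state=D head=3 tape=0010[#]111___   (D,#)→(A,#,right)
state=A head=4 tape=0010#[1]11___   (A,1)→(D,0,left)
state=D head=3 tape=0010[#]011___   (D,#)→(A,#,right)
state=A head=4 tape=0010#[0]11___   (A,0)→(D,0,right)
state=D head=5 tape=0010#0[1]1___   (D,1)→(A,1,right)
state=A head=6 tape=0010#01[1]___   (A,1)→(D,0,left)
state=D head=5 tape=0010#0[1]0___   (D,1)→(A,1,right)
state=A head=6 tape=0010#01[0]___   (A,0)→(D,0,right)
state=D head=7 tape=0010#010[_]__   (D,_)→(B,0,right)
state=B head=8 tape=0010#0100[_]_   (B,_)→(A,1,right)
state=A head=9 tape=0010#01001[_]
M halts after 17 transitions.

17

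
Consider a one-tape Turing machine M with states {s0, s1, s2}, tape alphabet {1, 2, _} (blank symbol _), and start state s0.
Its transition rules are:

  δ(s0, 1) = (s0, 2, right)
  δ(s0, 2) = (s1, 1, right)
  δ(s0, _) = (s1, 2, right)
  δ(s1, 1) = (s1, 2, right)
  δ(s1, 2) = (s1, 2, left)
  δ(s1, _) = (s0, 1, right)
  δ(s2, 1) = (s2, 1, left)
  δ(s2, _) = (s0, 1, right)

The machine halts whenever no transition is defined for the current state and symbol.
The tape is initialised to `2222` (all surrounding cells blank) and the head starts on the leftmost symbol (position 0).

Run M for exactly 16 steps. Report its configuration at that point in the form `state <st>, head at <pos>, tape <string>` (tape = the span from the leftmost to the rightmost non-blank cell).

s0 | __[2]222   read 2 → write 1, move right, go to s1
s1 | __1[2]22   read 2 → write 2, move left, go to s1
s1 | __[1]222   read 1 → write 2, move right, go to s1
s1 | __2[2]22   read 2 → write 2, move left, go to s1
s1 | __[2]222   read 2 → write 2, move left, go to s1
s1 | _[_]2222   read _ → write 1, move right, go to s0
s0 | _1[2]222   read 2 → write 1, move right, go to s1
s1 | _11[2]22   read 2 → write 2, move left, go to s1
s1 | _1[1]222   read 1 → write 2, move right, go to s1
s1 | _12[2]22   read 2 → write 2, move left, go to s1
s1 | _1[2]222   read 2 → write 2, move left, go to s1
s1 | _[1]2222   read 1 → write 2, move right, go to s1
s1 | _2[2]222   read 2 → write 2, move left, go to s1
s1 | _[2]2222   read 2 → write 2, move left, go to s1
s1 | [_]22222   read _ → write 1, move right, go to s0
s0 | 1[2]2222   read 2 → write 1, move right, go to s1
s1 | 11[2]222
After 16 steps: state s1, head at 0, tape 112222.

state s1, head at 0, tape 112222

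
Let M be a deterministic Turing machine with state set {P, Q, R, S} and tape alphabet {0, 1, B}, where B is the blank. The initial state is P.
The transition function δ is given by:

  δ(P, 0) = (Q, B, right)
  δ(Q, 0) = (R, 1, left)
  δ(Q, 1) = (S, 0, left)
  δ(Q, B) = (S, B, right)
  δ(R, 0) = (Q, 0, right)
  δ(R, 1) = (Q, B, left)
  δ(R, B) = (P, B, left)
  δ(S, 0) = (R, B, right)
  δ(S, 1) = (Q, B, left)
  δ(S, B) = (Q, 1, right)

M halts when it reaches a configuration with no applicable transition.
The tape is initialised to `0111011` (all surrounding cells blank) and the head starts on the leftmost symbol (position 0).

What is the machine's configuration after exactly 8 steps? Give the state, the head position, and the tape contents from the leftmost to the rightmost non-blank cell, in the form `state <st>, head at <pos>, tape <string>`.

state S, head at 0, tape 1011011

state=P head=0 tape=B[0]111011   (P,0)→(Q,B,right)
state=Q head=1 tape=BB[1]11011   (Q,1)→(S,0,left)
state=S head=0 tape=B[B]011011   (S,B)→(Q,1,right)
state=Q head=1 tape=B1[0]11011   (Q,0)→(R,1,left)
state=R head=0 tape=B[1]111011   (R,1)→(Q,B,left)
state=Q head=-1 tape=[B]B111011   (Q,B)→(S,B,right)
state=S head=0 tape=B[B]111011   (S,B)→(Q,1,right)
state=Q head=1 tape=B1[1]11011   (Q,1)→(S,0,left)
state=S head=0 tape=B[1]011011
After 8 steps: state S, head at 0, tape 1011011.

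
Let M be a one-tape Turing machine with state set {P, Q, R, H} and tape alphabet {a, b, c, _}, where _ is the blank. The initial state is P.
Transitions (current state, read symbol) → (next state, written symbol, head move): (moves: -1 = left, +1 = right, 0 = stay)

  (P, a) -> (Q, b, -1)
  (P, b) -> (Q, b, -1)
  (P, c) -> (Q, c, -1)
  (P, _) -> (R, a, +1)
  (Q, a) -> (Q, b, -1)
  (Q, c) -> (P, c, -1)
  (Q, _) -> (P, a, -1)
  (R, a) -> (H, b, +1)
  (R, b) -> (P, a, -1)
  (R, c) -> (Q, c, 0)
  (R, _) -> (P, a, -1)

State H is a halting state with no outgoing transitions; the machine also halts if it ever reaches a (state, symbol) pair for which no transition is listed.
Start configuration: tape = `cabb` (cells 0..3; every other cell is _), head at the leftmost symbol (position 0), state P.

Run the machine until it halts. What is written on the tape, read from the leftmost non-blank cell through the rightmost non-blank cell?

P | __[c]abb   read c → write c, move -1, go to Q
Q | _[_]cabb   read _ → write a, move -1, go to P
P | [_]acabb   read _ → write a, move +1, go to R
R | a[a]cabb   read a → write b, move +1, go to H
H | ab[c]abb
The non-blank tape span at halt is abcabb.

abcabb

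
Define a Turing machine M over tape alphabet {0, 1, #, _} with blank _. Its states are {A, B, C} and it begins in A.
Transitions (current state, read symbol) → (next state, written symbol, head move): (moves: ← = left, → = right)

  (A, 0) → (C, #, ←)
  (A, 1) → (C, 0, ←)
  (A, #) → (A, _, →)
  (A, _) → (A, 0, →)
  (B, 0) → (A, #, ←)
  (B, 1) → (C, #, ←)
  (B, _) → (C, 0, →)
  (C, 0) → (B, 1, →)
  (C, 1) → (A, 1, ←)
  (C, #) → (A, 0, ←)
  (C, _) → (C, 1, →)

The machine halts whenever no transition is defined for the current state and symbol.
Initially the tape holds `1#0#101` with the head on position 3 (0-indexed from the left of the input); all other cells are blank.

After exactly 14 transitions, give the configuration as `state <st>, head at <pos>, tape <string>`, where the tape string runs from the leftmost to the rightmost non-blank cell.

state C, head at -1, tape 10##10#1

state=A head=3 tape=_1#0[#]101   (A,#)→(A,_,→)
state=A head=4 tape=_1#0_[1]01   (A,1)→(C,0,←)
state=C head=3 tape=_1#0[_]001   (C,_)→(C,1,→)
state=C head=4 tape=_1#01[0]01   (C,0)→(B,1,→)
state=B head=5 tape=_1#011[0]1   (B,0)→(A,#,←)
state=A head=4 tape=_1#01[1]#1   (A,1)→(C,0,←)
state=C head=3 tape=_1#0[1]0#1   (C,1)→(A,1,←)
state=A head=2 tape=_1#[0]10#1   (A,0)→(C,#,←)
state=C head=1 tape=_1[#]#10#1   (C,#)→(A,0,←)
state=A head=0 tape=_[1]0#10#1   (A,1)→(C,0,←)
state=C head=-1 tape=[_]00#10#1   (C,_)→(C,1,→)
state=C head=0 tape=1[0]0#10#1   (C,0)→(B,1,→)
state=B head=1 tape=11[0]#10#1   (B,0)→(A,#,←)
state=A head=0 tape=1[1]##10#1   (A,1)→(C,0,←)
state=C head=-1 tape=[1]0##10#1
After 14 steps: state C, head at -1, tape 10##10#1.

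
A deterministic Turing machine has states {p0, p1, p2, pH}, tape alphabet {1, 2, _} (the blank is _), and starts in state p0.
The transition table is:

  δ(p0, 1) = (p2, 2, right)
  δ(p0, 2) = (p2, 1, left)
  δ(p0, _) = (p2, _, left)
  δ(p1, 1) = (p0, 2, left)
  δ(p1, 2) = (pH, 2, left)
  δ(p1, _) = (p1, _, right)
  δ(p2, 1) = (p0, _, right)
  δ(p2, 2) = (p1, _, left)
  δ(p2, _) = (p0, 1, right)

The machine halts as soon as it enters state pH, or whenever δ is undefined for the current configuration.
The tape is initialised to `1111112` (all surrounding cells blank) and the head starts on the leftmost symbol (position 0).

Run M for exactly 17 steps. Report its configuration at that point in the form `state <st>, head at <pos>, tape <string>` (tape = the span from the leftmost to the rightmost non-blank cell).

state p2, head at 7, tape 2_2_212

p0 | [1]111112__   read 1 → write 2, move right, go to p2
p2 | 2[1]11112__   read 1 → write _, move right, go to p0
p0 | 2_[1]1112__   read 1 → write 2, move right, go to p2
p2 | 2_2[1]112__   read 1 → write _, move right, go to p0
p0 | 2_2_[1]12__   read 1 → write 2, move right, go to p2
p2 | 2_2_2[1]2__   read 1 → write _, move right, go to p0
p0 | 2_2_2_[2]__   read 2 → write 1, move left, go to p2
p2 | 2_2_2[_]1__   read _ → write 1, move right, go to p0
p0 | 2_2_21[1]__   read 1 → write 2, move right, go to p2
p2 | 2_2_212[_]_   read _ → write 1, move right, go to p0
p0 | 2_2_2121[_]   read _ → write _, move left, go to p2
p2 | 2_2_212[1]_   read 1 → write _, move right, go to p0
p0 | 2_2_212_[_]   read _ → write _, move left, go to p2
p2 | 2_2_212[_]_   read _ → write 1, move right, go to p0
p0 | 2_2_2121[_]   read _ → write _, move left, go to p2
p2 | 2_2_212[1]_   read 1 → write _, move right, go to p0
p0 | 2_2_212_[_]   read _ → write _, move left, go to p2
p2 | 2_2_212[_]_
After 17 steps: state p2, head at 7, tape 2_2_212.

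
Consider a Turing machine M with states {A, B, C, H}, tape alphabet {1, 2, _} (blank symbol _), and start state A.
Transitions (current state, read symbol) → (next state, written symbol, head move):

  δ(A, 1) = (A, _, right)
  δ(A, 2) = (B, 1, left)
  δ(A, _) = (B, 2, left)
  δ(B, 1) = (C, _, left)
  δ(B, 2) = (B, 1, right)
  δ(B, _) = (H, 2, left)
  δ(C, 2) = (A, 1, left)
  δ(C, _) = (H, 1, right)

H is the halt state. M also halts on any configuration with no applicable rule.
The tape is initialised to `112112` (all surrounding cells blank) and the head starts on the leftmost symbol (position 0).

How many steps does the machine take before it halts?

4

state=A head=0 tape=[1]12112   (A,1)→(A,_,right)
state=A head=1 tape=_[1]2112   (A,1)→(A,_,right)
state=A head=2 tape=__[2]112   (A,2)→(B,1,left)
state=B head=1 tape=_[_]1112   (B,_)→(H,2,left)
state=H head=0 tape=[_]21112
M halts after 4 transitions.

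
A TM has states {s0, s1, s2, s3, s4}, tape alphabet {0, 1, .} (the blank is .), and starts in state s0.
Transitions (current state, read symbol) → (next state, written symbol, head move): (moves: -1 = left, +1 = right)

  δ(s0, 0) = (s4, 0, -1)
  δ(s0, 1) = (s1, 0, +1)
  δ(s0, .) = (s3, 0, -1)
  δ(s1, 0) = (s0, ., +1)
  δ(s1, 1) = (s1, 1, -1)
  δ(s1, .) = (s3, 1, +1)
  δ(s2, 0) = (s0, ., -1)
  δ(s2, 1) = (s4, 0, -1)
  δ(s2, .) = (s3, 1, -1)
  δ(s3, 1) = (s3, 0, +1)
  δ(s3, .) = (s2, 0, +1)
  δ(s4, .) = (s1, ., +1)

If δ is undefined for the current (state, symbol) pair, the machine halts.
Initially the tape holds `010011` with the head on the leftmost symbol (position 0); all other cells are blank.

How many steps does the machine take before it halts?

15

state=s0 head=0 tape=.[0]10011...   (s0,0)→(s4,0,-1)
state=s4 head=-1 tape=[.]010011...   (s4,.)→(s1,.,+1)
state=s1 head=0 tape=.[0]10011...   (s1,0)→(s0,.,+1)
state=s0 head=1 tape=..[1]0011...   (s0,1)→(s1,0,+1)
state=s1 head=2 tape=..0[0]011...   (s1,0)→(s0,.,+1)
state=s0 head=3 tape=..0.[0]11...   (s0,0)→(s4,0,-1)
state=s4 head=2 tape=..0[.]011...   (s4,.)→(s1,.,+1)
state=s1 head=3 tape=..0.[0]11...   (s1,0)→(s0,.,+1)
state=s0 head=4 tape=..0..[1]1...   (s0,1)→(s1,0,+1)
state=s1 head=5 tape=..0..0[1]...   (s1,1)→(s1,1,-1)
state=s1 head=4 tape=..0..[0]1...   (s1,0)→(s0,.,+1)
state=s0 head=5 tape=..0...[1]...   (s0,1)→(s1,0,+1)
state=s1 head=6 tape=..0...0[.]..   (s1,.)→(s3,1,+1)
state=s3 head=7 tape=..0...01[.].   (s3,.)→(s2,0,+1)
state=s2 head=8 tape=..0...010[.]   (s2,.)→(s3,1,-1)
state=s3 head=7 tape=..0...01[0]1
M halts after 15 transitions.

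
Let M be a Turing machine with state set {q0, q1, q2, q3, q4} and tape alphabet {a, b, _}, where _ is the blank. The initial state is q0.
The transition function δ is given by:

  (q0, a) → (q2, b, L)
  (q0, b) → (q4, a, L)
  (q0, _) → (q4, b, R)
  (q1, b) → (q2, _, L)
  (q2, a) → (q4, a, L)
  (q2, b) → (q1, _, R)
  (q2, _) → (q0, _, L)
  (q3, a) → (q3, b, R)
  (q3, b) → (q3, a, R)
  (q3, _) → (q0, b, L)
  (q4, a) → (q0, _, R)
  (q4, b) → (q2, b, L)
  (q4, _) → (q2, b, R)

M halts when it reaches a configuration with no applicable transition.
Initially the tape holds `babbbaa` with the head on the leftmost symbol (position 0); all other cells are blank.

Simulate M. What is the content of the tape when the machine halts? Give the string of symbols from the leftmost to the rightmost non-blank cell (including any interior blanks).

q0 | ___[b]abbbaa   read b → write a, move L, go to q4
q4 | __[_]aabbbaa   read _ → write b, move R, go to q2
q2 | __b[a]abbbaa   read a → write a, move L, go to q4
q4 | __[b]aabbbaa   read b → write b, move L, go to q2
q2 | _[_]baabbbaa   read _ → write _, move L, go to q0
q0 | [_]_baabbbaa   read _ → write b, move R, go to q4
q4 | b[_]baabbbaa   read _ → write b, move R, go to q2
q2 | bb[b]aabbbaa   read b → write _, move R, go to q1
q1 | bb_[a]abbbaa
The non-blank tape span at halt is bb_aabbbaa.

bb_aabbbaa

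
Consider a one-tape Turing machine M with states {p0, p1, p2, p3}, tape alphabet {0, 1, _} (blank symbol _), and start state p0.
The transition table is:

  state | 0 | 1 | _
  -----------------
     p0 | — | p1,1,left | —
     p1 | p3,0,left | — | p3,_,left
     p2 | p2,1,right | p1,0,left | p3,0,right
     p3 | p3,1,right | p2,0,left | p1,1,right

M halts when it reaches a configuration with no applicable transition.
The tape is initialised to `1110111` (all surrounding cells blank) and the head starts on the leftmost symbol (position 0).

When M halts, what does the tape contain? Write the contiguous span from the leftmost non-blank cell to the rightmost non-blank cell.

p0 | ___[1]110111   read 1 → write 1, move left, go to p1
p1 | __[_]1110111   read _ → write _, move left, go to p3
p3 | _[_]_1110111   read _ → write 1, move right, go to p1
p1 | _1[_]1110111   read _ → write _, move left, go to p3
p3 | _[1]_1110111   read 1 → write 0, move left, go to p2
p2 | [_]0_1110111   read _ → write 0, move right, go to p3
p3 | 0[0]_1110111   read 0 → write 1, move right, go to p3
p3 | 01[_]1110111   read _ → write 1, move right, go to p1
p1 | 011[1]110111
The non-blank tape span at halt is 0111110111.

0111110111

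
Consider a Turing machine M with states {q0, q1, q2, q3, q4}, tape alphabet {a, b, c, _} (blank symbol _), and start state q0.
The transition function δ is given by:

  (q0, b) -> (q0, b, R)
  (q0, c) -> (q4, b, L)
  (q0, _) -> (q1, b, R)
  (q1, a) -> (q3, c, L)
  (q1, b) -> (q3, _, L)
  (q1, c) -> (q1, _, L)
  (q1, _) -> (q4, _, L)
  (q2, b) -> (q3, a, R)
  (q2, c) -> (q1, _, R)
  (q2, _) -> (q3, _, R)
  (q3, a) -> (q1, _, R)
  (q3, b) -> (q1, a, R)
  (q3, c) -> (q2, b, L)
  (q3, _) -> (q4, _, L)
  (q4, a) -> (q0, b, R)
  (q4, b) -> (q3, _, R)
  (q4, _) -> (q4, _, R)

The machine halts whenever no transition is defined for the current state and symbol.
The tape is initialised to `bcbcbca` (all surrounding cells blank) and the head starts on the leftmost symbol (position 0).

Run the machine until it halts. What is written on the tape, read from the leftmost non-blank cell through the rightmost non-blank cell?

state=q0 head=0 tape=[b]cbcbca   (q0,b)→(q0,b,R)
state=q0 head=1 tape=b[c]bcbca   (q0,c)→(q4,b,L)
state=q4 head=0 tape=[b]bbcbca   (q4,b)→(q3,_,R)
state=q3 head=1 tape=_[b]bcbca   (q3,b)→(q1,a,R)
state=q1 head=2 tape=_a[b]cbca   (q1,b)→(q3,_,L)
state=q3 head=1 tape=_[a]_cbca   (q3,a)→(q1,_,R)
state=q1 head=2 tape=__[_]cbca   (q1,_)→(q4,_,L)
state=q4 head=1 tape=_[_]_cbca   (q4,_)→(q4,_,R)
state=q4 head=2 tape=__[_]cbca   (q4,_)→(q4,_,R)
state=q4 head=3 tape=___[c]bca
The non-blank tape span at halt is cbca.

cbca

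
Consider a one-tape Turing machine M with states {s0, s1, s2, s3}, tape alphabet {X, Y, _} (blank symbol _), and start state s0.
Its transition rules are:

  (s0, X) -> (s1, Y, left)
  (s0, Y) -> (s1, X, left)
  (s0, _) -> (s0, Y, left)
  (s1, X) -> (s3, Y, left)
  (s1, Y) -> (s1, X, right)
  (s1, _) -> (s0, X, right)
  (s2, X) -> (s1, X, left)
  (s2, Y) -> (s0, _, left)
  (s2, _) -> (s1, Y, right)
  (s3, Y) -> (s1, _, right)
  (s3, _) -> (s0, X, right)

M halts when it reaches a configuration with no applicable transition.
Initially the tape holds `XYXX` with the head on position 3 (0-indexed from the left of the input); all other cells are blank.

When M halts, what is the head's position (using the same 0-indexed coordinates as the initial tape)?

s0 | XYX[X]__   read X → write Y, move left, go to s1
s1 | XY[X]Y__   read X → write Y, move left, go to s3
s3 | X[Y]YY__   read Y → write _, move right, go to s1
s1 | X_[Y]Y__   read Y → write X, move right, go to s1
s1 | X_X[Y]__   read Y → write X, move right, go to s1
s1 | X_XX[_]_   read _ → write X, move right, go to s0
s0 | X_XXX[_]   read _ → write Y, move left, go to s0
s0 | X_XX[X]Y   read X → write Y, move left, go to s1
s1 | X_X[X]YY   read X → write Y, move left, go to s3
s3 | X_[X]YYY
At halt the head is at cell 2.

2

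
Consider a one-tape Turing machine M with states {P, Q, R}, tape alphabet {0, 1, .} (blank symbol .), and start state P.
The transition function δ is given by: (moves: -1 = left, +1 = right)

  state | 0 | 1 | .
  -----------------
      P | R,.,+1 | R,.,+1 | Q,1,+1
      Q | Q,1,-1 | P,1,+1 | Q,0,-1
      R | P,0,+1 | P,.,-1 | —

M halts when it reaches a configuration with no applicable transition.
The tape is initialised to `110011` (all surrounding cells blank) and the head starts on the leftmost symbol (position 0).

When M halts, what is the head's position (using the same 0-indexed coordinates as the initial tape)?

P | [1]10011.   read 1 → write ., move +1, go to R
R | .[1]0011.   read 1 → write ., move -1, go to P
P | [.].0011.   read . → write 1, move +1, go to Q
Q | 1[.]0011.   read . → write 0, move -1, go to Q
Q | [1]00011.   read 1 → write 1, move +1, go to P
P | 1[0]0011.   read 0 → write ., move +1, go to R
R | 1.[0]011.   read 0 → write 0, move +1, go to P
P | 1.0[0]11.   read 0 → write ., move +1, go to R
R | 1.0.[1]1.   read 1 → write ., move -1, go to P
P | 1.0[.].1.   read . → write 1, move +1, go to Q
Q | 1.01[.]1.   read . → write 0, move -1, go to Q
Q | 1.0[1]01.   read 1 → write 1, move +1, go to P
P | 1.01[0]1.   read 0 → write ., move +1, go to R
R | 1.01.[1].   read 1 → write ., move -1, go to P
P | 1.01[.]..   read . → write 1, move +1, go to Q
Q | 1.011[.].   read . → write 0, move -1, go to Q
Q | 1.01[1]0.   read 1 → write 1, move +1, go to P
P | 1.011[0].   read 0 → write ., move +1, go to R
R | 1.011.[.]
At halt the head is at cell 6.

6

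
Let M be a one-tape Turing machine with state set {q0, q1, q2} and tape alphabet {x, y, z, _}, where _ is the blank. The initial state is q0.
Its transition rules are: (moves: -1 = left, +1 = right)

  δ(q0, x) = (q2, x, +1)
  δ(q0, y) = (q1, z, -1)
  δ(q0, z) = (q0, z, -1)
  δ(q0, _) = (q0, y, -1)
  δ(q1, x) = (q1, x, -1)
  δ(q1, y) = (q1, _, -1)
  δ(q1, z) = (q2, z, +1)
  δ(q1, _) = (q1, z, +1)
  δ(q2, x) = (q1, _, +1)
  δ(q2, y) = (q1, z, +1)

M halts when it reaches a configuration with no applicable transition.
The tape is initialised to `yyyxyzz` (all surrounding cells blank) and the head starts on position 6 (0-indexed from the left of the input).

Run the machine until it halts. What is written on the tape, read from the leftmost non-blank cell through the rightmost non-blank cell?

state=q0 head=6 tape=_yyyxyz[z]   (q0,z)→(q0,z,-1)
state=q0 head=5 tape=_yyyxy[z]z   (q0,z)→(q0,z,-1)
state=q0 head=4 tape=_yyyx[y]zz   (q0,y)→(q1,z,-1)
state=q1 head=3 tape=_yyy[x]zzz   (q1,x)→(q1,x,-1)
state=q1 head=2 tape=_yy[y]xzzz   (q1,y)→(q1,_,-1)
state=q1 head=1 tape=_y[y]_xzzz   (q1,y)→(q1,_,-1)
state=q1 head=0 tape=_[y]__xzzz   (q1,y)→(q1,_,-1)
state=q1 head=-1 tape=[_]___xzzz   (q1,_)→(q1,z,+1)
state=q1 head=0 tape=z[_]__xzzz   (q1,_)→(q1,z,+1)
state=q1 head=1 tape=zz[_]_xzzz   (q1,_)→(q1,z,+1)
state=q1 head=2 tape=zzz[_]xzzz   (q1,_)→(q1,z,+1)
state=q1 head=3 tape=zzzz[x]zzz   (q1,x)→(q1,x,-1)
state=q1 head=2 tape=zzz[z]xzzz   (q1,z)→(q2,z,+1)
state=q2 head=3 tape=zzzz[x]zzz   (q2,x)→(q1,_,+1)
state=q1 head=4 tape=zzzz_[z]zz   (q1,z)→(q2,z,+1)
state=q2 head=5 tape=zzzz_z[z]z
The non-blank tape span at halt is zzzz_zzz.

zzzz_zzz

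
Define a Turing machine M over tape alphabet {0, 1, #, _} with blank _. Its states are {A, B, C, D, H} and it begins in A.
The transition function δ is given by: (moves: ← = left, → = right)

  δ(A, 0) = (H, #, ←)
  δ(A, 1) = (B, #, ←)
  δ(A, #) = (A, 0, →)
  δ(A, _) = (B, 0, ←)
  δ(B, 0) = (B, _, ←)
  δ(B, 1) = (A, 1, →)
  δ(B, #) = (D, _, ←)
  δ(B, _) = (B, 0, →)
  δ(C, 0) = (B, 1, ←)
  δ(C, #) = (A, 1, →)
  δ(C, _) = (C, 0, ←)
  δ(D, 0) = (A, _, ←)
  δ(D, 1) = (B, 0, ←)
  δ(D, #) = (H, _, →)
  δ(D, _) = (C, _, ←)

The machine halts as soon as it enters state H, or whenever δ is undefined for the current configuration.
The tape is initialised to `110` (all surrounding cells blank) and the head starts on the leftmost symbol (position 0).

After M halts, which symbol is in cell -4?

0

state=A head=0 tape=____[1]10   (A,1)→(B,#,←)
state=B head=-1 tape=___[_]#10   (B,_)→(B,0,→)
state=B head=0 tape=___0[#]10   (B,#)→(D,_,←)
state=D head=-1 tape=___[0]_10   (D,0)→(A,_,←)
state=A head=-2 tape=__[_]__10   (A,_)→(B,0,←)
state=B head=-3 tape=_[_]0__10   (B,_)→(B,0,→)
state=B head=-2 tape=_0[0]__10   (B,0)→(B,_,←)
state=B head=-3 tape=_[0]___10   (B,0)→(B,_,←)
state=B head=-4 tape=[_]____10   (B,_)→(B,0,→)
state=B head=-3 tape=0[_]___10   (B,_)→(B,0,→)
state=B head=-2 tape=00[_]__10   (B,_)→(B,0,→)
state=B head=-1 tape=000[_]_10   (B,_)→(B,0,→)
state=B head=0 tape=0000[_]10   (B,_)→(B,0,→)
state=B head=1 tape=00000[1]0   (B,1)→(A,1,→)
state=A head=2 tape=000001[0]   (A,0)→(H,#,←)
state=H head=1 tape=00000[1]#
Cell -4 holds 0 when M halts.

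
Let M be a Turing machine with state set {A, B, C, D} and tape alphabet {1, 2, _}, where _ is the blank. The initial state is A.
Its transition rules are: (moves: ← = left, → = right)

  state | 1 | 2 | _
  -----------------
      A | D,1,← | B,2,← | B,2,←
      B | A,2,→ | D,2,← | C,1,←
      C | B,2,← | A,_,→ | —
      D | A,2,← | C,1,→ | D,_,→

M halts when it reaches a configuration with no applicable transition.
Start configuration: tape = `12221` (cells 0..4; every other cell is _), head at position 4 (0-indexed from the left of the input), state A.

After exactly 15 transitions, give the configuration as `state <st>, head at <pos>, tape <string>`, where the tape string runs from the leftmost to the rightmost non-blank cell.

A | ___1222[1]   read 1 → write 1, move ←, go to D
D | ___122[2]1   read 2 → write 1, move →, go to C
C | ___1221[1]   read 1 → write 2, move ←, go to B
B | ___122[1]2   read 1 → write 2, move →, go to A
A | ___1222[2]   read 2 → write 2, move ←, go to B
B | ___122[2]2   read 2 → write 2, move ←, go to D
D | ___12[2]22   read 2 → write 1, move →, go to C
C | ___121[2]2   read 2 → write _, move →, go to A
A | ___121_[2]   read 2 → write 2, move ←, go to B
B | ___121[_]2   read _ → write 1, move ←, go to C
C | ___12[1]12   read 1 → write 2, move ←, go to B
B | ___1[2]212   read 2 → write 2, move ←, go to D
D | ___[1]2212   read 1 → write 2, move ←, go to A
A | __[_]22212   read _ → write 2, move ←, go to B
B | _[_]222212   read _ → write 1, move ←, go to C
C | [_]1222212
After 15 steps: state C, head at -3, tape 1222212.

state C, head at -3, tape 1222212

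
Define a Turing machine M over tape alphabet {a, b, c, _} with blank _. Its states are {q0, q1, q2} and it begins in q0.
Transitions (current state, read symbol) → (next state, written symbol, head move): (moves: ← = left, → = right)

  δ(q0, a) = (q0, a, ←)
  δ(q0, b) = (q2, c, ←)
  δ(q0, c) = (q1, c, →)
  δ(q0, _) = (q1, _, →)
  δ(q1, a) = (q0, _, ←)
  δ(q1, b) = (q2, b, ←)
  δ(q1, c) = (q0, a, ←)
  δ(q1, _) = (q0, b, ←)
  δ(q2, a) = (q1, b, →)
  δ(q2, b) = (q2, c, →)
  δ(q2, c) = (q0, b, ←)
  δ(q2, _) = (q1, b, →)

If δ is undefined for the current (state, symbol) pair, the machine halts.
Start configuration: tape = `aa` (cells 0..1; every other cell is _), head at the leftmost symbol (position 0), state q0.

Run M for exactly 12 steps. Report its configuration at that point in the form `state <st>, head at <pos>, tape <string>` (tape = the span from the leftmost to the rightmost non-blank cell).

q0 | _[a]a_   read a → write a, move ←, go to q0
q0 | [_]aa_   read _ → write _, move →, go to q1
q1 | _[a]a_   read a → write _, move ←, go to q0
q0 | [_]_a_   read _ → write _, move →, go to q1
q1 | _[_]a_   read _ → write b, move ←, go to q0
q0 | [_]ba_   read _ → write _, move →, go to q1
q1 | _[b]a_   read b → write b, move ←, go to q2
q2 | [_]ba_   read _ → write b, move →, go to q1
q1 | b[b]a_   read b → write b, move ←, go to q2
q2 | [b]ba_   read b → write c, move →, go to q2
q2 | c[b]a_   read b → write c, move →, go to q2
q2 | cc[a]_   read a → write b, move →, go to q1
q1 | ccb[_]
After 12 steps: state q1, head at 2, tape ccb.

state q1, head at 2, tape ccb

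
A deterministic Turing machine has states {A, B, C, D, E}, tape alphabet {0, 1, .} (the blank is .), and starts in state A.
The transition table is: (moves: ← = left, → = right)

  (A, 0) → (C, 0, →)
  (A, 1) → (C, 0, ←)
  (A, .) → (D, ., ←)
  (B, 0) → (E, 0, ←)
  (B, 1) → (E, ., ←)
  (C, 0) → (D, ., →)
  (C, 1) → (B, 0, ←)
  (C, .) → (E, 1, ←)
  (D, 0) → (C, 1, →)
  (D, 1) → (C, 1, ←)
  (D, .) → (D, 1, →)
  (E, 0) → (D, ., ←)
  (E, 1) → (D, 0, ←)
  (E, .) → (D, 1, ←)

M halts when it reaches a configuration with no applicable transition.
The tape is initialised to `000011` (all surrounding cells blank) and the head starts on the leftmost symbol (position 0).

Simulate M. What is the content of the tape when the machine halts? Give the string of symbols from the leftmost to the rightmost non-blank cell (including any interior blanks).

010101

A | .[0]00011   read 0 → write 0, move →, go to C
C | .0[0]0011   read 0 → write ., move →, go to D
D | .0.[0]011   read 0 → write 1, move →, go to C
C | .0.1[0]11   read 0 → write ., move →, go to D
D | .0.1.[1]1   read 1 → write 1, move ←, go to C
C | .0.1[.]11   read . → write 1, move ←, go to E
E | .0.[1]111   read 1 → write 0, move ←, go to D
D | .0[.]0111   read . → write 1, move →, go to D
D | .01[0]111   read 0 → write 1, move →, go to C
C | .011[1]11   read 1 → write 0, move ←, go to B
B | .01[1]011   read 1 → write ., move ←, go to E
E | .0[1].011   read 1 → write 0, move ←, go to D
D | .[0]0.011   read 0 → write 1, move →, go to C
C | .1[0].011   read 0 → write ., move →, go to D
D | .1.[.]011   read . → write 1, move →, go to D
D | .1.1[0]11   read 0 → write 1, move →, go to C
C | .1.11[1]1   read 1 → write 0, move ←, go to B
B | .1.1[1]01   read 1 → write ., move ←, go to E
E | .1.[1].01   read 1 → write 0, move ←, go to D
D | .1[.]0.01   read . → write 1, move →, go to D
D | .11[0].01   read 0 → write 1, move →, go to C
C | .111[.]01   read . → write 1, move ←, go to E
E | .11[1]101   read 1 → write 0, move ←, go to D
D | .1[1]0101   read 1 → write 1, move ←, go to C
C | .[1]10101   read 1 → write 0, move ←, go to B
B | [.]010101
The non-blank tape span at halt is 010101.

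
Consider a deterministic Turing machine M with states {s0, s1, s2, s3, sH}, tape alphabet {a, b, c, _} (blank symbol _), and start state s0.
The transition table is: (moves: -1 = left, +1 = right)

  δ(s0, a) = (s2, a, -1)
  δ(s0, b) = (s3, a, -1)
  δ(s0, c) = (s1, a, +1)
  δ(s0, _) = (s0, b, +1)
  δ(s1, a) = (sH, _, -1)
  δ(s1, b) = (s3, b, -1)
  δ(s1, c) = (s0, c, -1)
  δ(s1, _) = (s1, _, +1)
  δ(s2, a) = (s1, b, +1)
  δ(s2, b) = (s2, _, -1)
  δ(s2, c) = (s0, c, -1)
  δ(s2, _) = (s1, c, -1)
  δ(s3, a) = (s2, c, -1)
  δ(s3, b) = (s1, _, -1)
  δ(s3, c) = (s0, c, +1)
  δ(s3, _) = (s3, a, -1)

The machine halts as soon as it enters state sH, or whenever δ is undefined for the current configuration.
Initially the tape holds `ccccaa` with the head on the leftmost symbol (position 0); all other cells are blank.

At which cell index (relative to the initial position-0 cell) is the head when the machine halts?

s0 | __[c]cccaa   read c → write a, move +1, go to s1
s1 | __a[c]ccaa   read c → write c, move -1, go to s0
s0 | __[a]cccaa   read a → write a, move -1, go to s2
s2 | _[_]acccaa   read _ → write c, move -1, go to s1
s1 | [_]cacccaa   read _ → write _, move +1, go to s1
s1 | _[c]acccaa   read c → write c, move -1, go to s0
s0 | [_]cacccaa   read _ → write b, move +1, go to s0
s0 | b[c]acccaa   read c → write a, move +1, go to s1
s1 | ba[a]cccaa   read a → write _, move -1, go to sH
sH | b[a]_cccaa
At halt the head is at cell -1.

-1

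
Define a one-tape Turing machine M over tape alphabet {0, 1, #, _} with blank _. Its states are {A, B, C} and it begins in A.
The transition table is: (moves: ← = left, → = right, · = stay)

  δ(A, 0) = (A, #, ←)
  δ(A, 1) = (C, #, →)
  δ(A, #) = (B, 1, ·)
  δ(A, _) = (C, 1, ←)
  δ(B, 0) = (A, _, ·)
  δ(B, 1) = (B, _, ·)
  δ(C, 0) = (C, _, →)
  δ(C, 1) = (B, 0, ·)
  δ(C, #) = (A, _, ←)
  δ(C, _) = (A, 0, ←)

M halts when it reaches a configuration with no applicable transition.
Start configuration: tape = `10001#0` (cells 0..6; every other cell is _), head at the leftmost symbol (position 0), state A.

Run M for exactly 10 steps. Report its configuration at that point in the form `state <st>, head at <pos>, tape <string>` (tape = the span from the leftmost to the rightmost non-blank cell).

A | [1]0001#0   read 1 → write #, move →, go to C
C | #[0]001#0   read 0 → write _, move →, go to C
C | #_[0]01#0   read 0 → write _, move →, go to C
C | #__[0]1#0   read 0 → write _, move →, go to C
C | #___[1]#0   read 1 → write 0, move ·, go to B
B | #___[0]#0   read 0 → write _, move ·, go to A
A | #___[_]#0   read _ → write 1, move ←, go to C
C | #__[_]1#0   read _ → write 0, move ←, go to A
A | #_[_]01#0   read _ → write 1, move ←, go to C
C | #[_]101#0   read _ → write 0, move ←, go to A
A | [#]0101#0
After 10 steps: state A, head at 0, tape #0101#0.

state A, head at 0, tape #0101#0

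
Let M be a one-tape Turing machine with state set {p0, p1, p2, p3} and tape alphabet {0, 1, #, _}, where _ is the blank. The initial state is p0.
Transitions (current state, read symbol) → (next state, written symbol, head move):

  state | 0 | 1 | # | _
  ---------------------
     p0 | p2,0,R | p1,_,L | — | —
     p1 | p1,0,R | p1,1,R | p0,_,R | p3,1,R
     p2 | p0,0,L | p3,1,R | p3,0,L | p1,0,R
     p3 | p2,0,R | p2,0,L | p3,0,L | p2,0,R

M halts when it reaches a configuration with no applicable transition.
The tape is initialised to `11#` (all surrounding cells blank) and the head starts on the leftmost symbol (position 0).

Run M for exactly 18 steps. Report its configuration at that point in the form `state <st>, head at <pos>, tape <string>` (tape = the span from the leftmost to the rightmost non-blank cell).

state=p0 head=0 tape=__[1]1#   (p0,1)→(p1,_,L)
state=p1 head=-1 tape=_[_]_1#   (p1,_)→(p3,1,R)
state=p3 head=0 tape=_1[_]1#   (p3,_)→(p2,0,R)
state=p2 head=1 tape=_10[1]#   (p2,1)→(p3,1,R)
state=p3 head=2 tape=_101[#]   (p3,#)→(p3,0,L)
state=p3 head=1 tape=_10[1]0   (p3,1)→(p2,0,L)
state=p2 head=0 tape=_1[0]00   (p2,0)→(p0,0,L)
state=p0 head=-1 tape=_[1]000   (p0,1)→(p1,_,L)
state=p1 head=-2 tape=[_]_000   (p1,_)→(p3,1,R)
state=p3 head=-1 tape=1[_]000   (p3,_)→(p2,0,R)
state=p2 head=0 tape=10[0]00   (p2,0)→(p0,0,L)
state=p0 head=-1 tape=1[0]000   (p0,0)→(p2,0,R)
state=p2 head=0 tape=10[0]00   (p2,0)→(p0,0,L)
state=p0 head=-1 tape=1[0]000   (p0,0)→(p2,0,R)
state=p2 head=0 tape=10[0]00   (p2,0)→(p0,0,L)
state=p0 head=-1 tape=1[0]000   (p0,0)→(p2,0,R)
state=p2 head=0 tape=10[0]00   (p2,0)→(p0,0,L)
state=p0 head=-1 tape=1[0]000   (p0,0)→(p2,0,R)
state=p2 head=0 tape=10[0]00
After 18 steps: state p2, head at 0, tape 10000.

state p2, head at 0, tape 10000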